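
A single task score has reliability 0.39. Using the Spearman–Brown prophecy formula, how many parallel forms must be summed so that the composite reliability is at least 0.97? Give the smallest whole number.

51

k ≥ ρ*(1−ρ₁)/(ρ₁(1−ρ*)) = 0.97·0.61 / (0.39·0.03) = 50.573.
Smallest integer k = 51.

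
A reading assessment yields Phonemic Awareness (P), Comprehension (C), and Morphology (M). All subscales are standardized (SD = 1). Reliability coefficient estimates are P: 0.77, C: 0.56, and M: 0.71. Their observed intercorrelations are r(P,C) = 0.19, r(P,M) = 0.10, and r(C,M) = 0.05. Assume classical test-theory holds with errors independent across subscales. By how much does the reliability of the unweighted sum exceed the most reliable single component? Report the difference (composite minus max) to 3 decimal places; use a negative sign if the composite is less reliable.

-0.031

Var(sum) = 3 + 0.68 = 3.68; true-score variance = 2.04 + 0.68 = 2.72; composite reliability = 0.7391.
Max component reliability = 0.7700.
Difference = 0.7391 − 0.7700 = -0.031.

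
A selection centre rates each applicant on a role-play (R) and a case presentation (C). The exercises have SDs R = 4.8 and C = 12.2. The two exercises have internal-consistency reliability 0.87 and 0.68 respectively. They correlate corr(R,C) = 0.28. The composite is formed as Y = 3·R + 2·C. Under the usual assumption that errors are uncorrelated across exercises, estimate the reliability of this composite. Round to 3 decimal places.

Var(Y) = 3²·4.8² + 2²·12.2² + 2·[6·4.8·12.2·0.28] = 802.72 + 196.762 = 999.482.
Under uncorrelated errors the observed covariances equal the true-score covariances, so only the own-variance terms attenuate.
True-score variance = [3²·4.8²·0.87 + 2²·12.2²·0.68] + 196.762 = 585.248 + 196.762 = 782.01.
Reliability = 782.01 / 999.482 = 0.782.

0.782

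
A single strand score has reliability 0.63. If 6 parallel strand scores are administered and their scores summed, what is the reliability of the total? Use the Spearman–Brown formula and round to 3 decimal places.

0.911

ρ_k = kρ / (1 + (k−1)ρ) = 6·0.63 / (1 + 5·0.63) = 3.780 / 4.150 = 0.911.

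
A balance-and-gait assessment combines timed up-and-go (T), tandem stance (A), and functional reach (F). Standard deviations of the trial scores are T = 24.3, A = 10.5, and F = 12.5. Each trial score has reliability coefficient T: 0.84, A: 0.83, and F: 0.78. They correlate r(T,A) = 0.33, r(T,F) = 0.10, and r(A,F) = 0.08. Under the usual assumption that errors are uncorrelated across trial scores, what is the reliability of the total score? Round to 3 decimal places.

0.867

Var(T+A+F) = 24.3² + 10.5² + 12.5² + 2·[24.3·10.5·0.33 + 24.3·12.5·0.10 + 10.5·12.5·0.08] = 856.99 + 250.149 = 1107.14.
Under uncorrelated errors the observed covariances equal the true-score covariances, so only the own-variance terms attenuate.
True-score variance = [24.3²·0.84 + 10.5²·0.83 + 12.5²·0.78] + 250.149 = 709.394 + 250.149 = 959.543.
Reliability = 959.543 / 1107.14 = 0.867.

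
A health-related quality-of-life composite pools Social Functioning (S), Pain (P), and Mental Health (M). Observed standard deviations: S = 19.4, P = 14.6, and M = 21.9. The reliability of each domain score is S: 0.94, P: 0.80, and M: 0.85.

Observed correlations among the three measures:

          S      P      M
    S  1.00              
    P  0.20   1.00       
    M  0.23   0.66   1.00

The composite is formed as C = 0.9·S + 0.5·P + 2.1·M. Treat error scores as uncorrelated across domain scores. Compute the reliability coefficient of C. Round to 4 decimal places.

Var(C) = 0.9²·19.4² + 0.5²·14.6² + 2.1²·21.9² + 2·[0.45·19.4·14.6·0.20 + 1.89·19.4·21.9·0.23 + 1.05·14.6·21.9·0.66] = 2473.22 + 863.516 = 3336.74.
With uncorrelated errors the cross-covariances are all true-score covariance, so they carry over unchanged; only the diagonal terms shrink to ρᵢσᵢ².
True-score variance = [0.9²·19.4²·0.94 + 0.5²·14.6²·0.80 + 2.1²·21.9²·0.85] + 863.516 = 2127.01 + 863.516 = 2990.53.
Reliability = 2990.53 / 3336.74 = 0.8962.

0.8962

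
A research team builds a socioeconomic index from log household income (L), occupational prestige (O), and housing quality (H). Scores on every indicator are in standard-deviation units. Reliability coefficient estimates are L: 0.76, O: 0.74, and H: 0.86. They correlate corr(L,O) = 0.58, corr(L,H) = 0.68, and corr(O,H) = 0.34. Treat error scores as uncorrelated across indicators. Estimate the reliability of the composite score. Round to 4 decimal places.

Var(L+O+H) = 3 + 2·[0.58 + 0.68 + 0.34] = 3 + 3.2 = 6.2.
Because errors are independent across components, Cov(Tᵢ,Tⱼ) = Cov(Xᵢ,Xⱼ); the off-diagonal part of the true-score variance is the same as above.
True-score variance = [0.76 + 0.74 + 0.86] + 3.2 = 2.36 + 3.2 = 5.56.
Reliability = 5.56 / 6.2 = 0.8968.

0.8968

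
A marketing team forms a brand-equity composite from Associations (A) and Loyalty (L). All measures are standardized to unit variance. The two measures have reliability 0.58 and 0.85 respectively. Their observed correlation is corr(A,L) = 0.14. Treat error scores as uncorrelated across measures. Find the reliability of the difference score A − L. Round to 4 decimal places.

Var(A−L) = 1 + 1 − 2·0.14 = 2 − 0.28 = 1.72.
Because errors are independent across components, Cov(Tᵢ,Tⱼ) = Cov(Xᵢ,Xⱼ); the off-diagonal part of the true-score variance is the same as above.
True-score variance = [0.58 + 0.85] − 0.28 = 1.43 − 0.28 = 1.15.
Reliability = 1.15 / 1.72 = 0.6686.

0.6686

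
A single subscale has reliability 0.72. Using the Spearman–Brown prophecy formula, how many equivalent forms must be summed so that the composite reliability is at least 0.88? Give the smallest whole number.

k ≥ ρ*(1−ρ₁)/(ρ₁(1−ρ*)) = 0.88·0.28 / (0.72·0.12) = 2.852.
Smallest integer k = 3.

3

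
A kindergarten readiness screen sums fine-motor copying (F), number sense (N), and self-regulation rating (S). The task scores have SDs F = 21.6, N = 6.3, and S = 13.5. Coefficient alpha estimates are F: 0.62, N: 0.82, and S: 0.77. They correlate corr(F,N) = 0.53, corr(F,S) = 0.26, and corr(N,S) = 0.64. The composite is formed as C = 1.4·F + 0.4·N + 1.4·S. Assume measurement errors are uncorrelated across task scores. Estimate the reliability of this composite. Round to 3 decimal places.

0.749

Var(C) = 1.4²·21.6² + 0.4²·6.3² + 1.4²·13.5² + 2·[0.56·21.6·6.3·0.53 + 1.96·21.6·13.5·0.26 + 0.56·6.3·13.5·0.64] = 1278.02 + 438.94 = 1716.96.
Because errors are independent across components, Cov(Tᵢ,Tⱼ) = Cov(Xᵢ,Xⱼ); the off-diagonal part of the true-score variance is the same as above.
True-score variance = [1.4²·21.6²·0.62 + 0.4²·6.3²·0.82 + 1.4²·13.5²·0.77] + 438.94 = 847.223 + 438.94 = 1286.16.
Reliability = 1286.16 / 1716.96 = 0.749.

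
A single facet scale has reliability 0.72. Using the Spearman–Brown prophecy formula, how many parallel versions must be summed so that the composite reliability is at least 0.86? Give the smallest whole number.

k ≥ ρ*(1−ρ₁)/(ρ₁(1−ρ*)) = 0.86·0.28 / (0.72·0.14) = 2.389.
Smallest integer k = 3.

3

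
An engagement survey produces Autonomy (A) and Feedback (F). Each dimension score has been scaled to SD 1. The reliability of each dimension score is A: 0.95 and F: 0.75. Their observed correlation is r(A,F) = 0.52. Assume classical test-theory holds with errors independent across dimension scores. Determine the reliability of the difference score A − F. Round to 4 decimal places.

0.6875

Var(A−F) = 1 + 1 − 2·0.52 = 2 − 1.04 = 0.96.
Because errors are independent across components, Cov(Tᵢ,Tⱼ) = Cov(Xᵢ,Xⱼ); the off-diagonal part of the true-score variance is the same as above.
True-score variance = [0.95 + 0.75] − 1.04 = 1.7 − 1.04 = 0.66.
Reliability = 0.66 / 0.96 = 0.6875.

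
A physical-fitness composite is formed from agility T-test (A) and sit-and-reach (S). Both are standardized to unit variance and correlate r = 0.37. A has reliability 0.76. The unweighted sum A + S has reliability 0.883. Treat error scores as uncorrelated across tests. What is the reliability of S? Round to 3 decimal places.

0.919

Var(A+S) = 2 + 2·0.37 = 2.740.
True-score variance = ρ_A + ρ_S + 2·0.37, so 0.883 = (0.76 + ρ_S + 0.74) / 2.740.
ρ_S = 0.883·2.740 − 0.76 − 0.74 = 0.919.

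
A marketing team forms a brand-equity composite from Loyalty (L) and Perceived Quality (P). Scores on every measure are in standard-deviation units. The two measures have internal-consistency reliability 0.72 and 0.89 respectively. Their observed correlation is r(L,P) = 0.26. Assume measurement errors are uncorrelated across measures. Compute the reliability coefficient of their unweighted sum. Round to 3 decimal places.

0.845

Var(L+P) = 2 + 2·[0.26] = 2 + 0.52 = 2.52.
With uncorrelated errors the cross-covariances are all true-score covariance, so they carry over unchanged; only the diagonal terms shrink to ρᵢσᵢ².
True-score variance = [0.72 + 0.89] + 0.52 = 1.61 + 0.52 = 2.13.
Reliability = 2.13 / 2.52 = 0.845.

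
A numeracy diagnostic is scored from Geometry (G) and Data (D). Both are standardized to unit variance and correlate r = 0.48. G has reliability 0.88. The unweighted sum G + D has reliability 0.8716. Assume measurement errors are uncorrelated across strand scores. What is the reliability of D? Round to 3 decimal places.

Var(G+D) = 2 + 2·0.48 = 2.960.
True-score variance = ρ_G + ρ_D + 2·0.48, so 0.8716 = (0.88 + ρ_D + 0.96) / 2.960.
ρ_D = 0.8716·2.960 − 0.88 − 0.96 = 0.740.

0.740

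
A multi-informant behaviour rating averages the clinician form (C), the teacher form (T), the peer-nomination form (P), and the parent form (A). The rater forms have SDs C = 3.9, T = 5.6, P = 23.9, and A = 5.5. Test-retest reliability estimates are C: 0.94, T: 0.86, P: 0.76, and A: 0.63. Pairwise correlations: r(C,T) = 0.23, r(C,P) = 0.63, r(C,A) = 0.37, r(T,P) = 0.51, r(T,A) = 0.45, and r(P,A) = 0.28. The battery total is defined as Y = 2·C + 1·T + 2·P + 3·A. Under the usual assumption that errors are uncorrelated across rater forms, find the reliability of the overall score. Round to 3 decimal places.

Var(Y) = 2²·3.9² + 5.6² + 2²·23.9² + 3²·5.5² + 2·[2·3.9·5.6·0.23 + 4·3.9·23.9·0.63 + 6·3.9·5.5·0.37 + 2·5.6·23.9·0.51 + 3·5.6·5.5·0.45 + 6·23.9·5.5·0.28] = 2649.29 + 1382.97 = 4032.26.
Because errors are independent across components, Cov(Tᵢ,Tⱼ) = Cov(Xᵢ,Xⱼ); the off-diagonal part of the true-score variance is the same as above.
True-score variance = [2²·3.9²·0.94 + 5.6²·0.86 + 2²·23.9²·0.76 + 3²·5.5²·0.63] + 1382.97 = 1992.16 + 1382.97 = 3375.13.
Reliability = 3375.13 / 4032.26 = 0.837.

0.837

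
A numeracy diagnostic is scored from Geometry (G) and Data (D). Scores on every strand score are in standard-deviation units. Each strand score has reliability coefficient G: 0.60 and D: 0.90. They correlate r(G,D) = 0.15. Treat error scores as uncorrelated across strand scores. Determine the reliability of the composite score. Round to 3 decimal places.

Var(G+D) = 2 + 2·[0.15] = 2 + 0.3 = 2.3.
Because errors are independent across components, Cov(Tᵢ,Tⱼ) = Cov(Xᵢ,Xⱼ); the off-diagonal part of the true-score variance is the same as above.
True-score variance = [0.60 + 0.90] + 0.3 = 1.5 + 0.3 = 1.8.
Reliability = 1.8 / 2.3 = 0.783.

0.783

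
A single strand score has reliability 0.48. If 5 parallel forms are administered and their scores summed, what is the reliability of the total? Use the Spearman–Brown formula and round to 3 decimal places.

ρ_k = kρ / (1 + (k−1)ρ) = 5·0.48 / (1 + 4·0.48) = 2.400 / 2.920 = 0.822.

0.822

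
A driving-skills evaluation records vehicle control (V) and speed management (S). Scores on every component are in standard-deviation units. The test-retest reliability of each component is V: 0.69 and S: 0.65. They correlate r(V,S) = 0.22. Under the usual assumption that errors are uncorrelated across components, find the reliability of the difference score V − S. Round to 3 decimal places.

0.577

Var(V−S) = 1 + 1 − 2·0.22 = 2 − 0.44 = 1.56.
Because errors are independent across components, Cov(Tᵢ,Tⱼ) = Cov(Xᵢ,Xⱼ); the off-diagonal part of the true-score variance is the same as above.
True-score variance = [0.69 + 0.65] − 0.44 = 1.34 − 0.44 = 0.9.
Reliability = 0.9 / 1.56 = 0.577.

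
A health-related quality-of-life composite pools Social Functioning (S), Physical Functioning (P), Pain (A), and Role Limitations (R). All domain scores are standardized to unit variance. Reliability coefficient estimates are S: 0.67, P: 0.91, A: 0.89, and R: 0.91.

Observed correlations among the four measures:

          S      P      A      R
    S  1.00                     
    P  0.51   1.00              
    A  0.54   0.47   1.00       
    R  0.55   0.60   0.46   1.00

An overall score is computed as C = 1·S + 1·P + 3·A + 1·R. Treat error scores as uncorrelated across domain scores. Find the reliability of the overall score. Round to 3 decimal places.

0.938

Var(C) = 1 + 1 + 3² + 1 + 2·[0.51 + 3·0.54 + 0.55 + 3·0.47 + 0.60 + 3·0.46] = 12 + 12.14 = 24.14.
Under uncorrelated errors the observed covariances equal the true-score covariances, so only the own-variance terms attenuate.
True-score variance = [0.67 + 0.91 + 3²·0.89 + 0.91] + 12.14 = 10.5 + 12.14 = 22.64.
Reliability = 22.64 / 24.14 = 0.938.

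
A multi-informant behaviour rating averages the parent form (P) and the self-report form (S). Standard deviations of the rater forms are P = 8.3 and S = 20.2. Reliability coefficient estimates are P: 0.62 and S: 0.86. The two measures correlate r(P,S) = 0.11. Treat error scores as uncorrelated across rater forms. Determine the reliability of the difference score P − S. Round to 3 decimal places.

0.811

Var(P−S) = 8.3² + 20.2² − 2·8.3·20.2·0.11 = 476.93 − 36.8852 = 440.045.
Under uncorrelated errors the observed covariances equal the true-score covariances, so only the own-variance terms attenuate.
True-score variance = [8.3²·0.62 + 20.2²·0.86] − 36.8852 = 393.626 − 36.8852 = 356.741.
Reliability = 356.741 / 440.045 = 0.811.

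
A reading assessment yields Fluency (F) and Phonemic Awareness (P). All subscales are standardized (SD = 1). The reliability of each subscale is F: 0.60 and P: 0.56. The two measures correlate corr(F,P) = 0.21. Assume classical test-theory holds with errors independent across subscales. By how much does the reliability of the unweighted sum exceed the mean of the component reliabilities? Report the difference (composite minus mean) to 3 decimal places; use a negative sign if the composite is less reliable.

0.073

Var(sum) = 2 + 0.42 = 2.42; true-score variance = 1.16 + 0.42 = 1.58; composite reliability = 0.6529.
Mean component reliability = 0.5800.
Difference = 0.6529 − 0.5800 = 0.073.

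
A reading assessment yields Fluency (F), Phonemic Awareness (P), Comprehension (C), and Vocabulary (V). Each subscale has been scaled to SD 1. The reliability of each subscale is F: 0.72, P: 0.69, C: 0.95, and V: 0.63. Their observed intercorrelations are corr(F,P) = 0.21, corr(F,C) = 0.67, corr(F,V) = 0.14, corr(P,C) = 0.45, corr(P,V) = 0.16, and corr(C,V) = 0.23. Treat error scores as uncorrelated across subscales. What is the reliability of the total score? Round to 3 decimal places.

Var(F+P+C+V) = 4 + 2·[0.21 + 0.67 + 0.14 + 0.45 + 0.16 + 0.23] = 4 + 3.72 = 7.72.
Because errors are independent across components, Cov(Tᵢ,Tⱼ) = Cov(Xᵢ,Xⱼ); the off-diagonal part of the true-score variance is the same as above.
True-score variance = [0.72 + 0.69 + 0.95 + 0.63] + 3.72 = 2.99 + 3.72 = 6.71.
Reliability = 6.71 / 7.72 = 0.869.

0.869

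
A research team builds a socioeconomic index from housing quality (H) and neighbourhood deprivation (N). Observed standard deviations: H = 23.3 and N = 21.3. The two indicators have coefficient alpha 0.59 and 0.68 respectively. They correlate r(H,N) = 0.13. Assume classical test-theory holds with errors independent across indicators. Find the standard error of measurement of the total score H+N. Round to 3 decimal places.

19.177

Var(total) = 996.58 + 129.035 = 1125.62.
True-score variance = 628.814 + 129.035 = 757.85, so reliability = 0.6733.
Error variance = 1125.62 − 757.85 = 367.766; SEM = √367.766 = 19.177.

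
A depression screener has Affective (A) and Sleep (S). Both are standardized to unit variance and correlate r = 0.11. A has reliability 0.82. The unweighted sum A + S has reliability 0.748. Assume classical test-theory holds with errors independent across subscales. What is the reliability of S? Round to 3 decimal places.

0.621

Var(A+S) = 2 + 2·0.11 = 2.220.
True-score variance = ρ_A + ρ_S + 2·0.11, so 0.748 = (0.82 + ρ_S + 0.22) / 2.220.
ρ_S = 0.748·2.220 − 0.82 − 0.22 = 0.621.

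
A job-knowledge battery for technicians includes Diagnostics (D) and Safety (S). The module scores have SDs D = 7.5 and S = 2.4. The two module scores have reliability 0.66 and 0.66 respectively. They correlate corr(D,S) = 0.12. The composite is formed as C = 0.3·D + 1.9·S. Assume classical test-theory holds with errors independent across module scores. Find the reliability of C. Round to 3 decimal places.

0.690

Var(C) = 0.3²·7.5² + 1.9²·2.4² + 2·[0.57·7.5·2.4·0.12] = 25.8561 + 2.4624 = 28.3185.
With uncorrelated errors the cross-covariances are all true-score covariance, so they carry over unchanged; only the diagonal terms shrink to ρᵢσᵢ².
True-score variance = [0.3²·7.5²·0.66 + 1.9²·2.4²·0.66] + 2.4624 = 17.065 + 2.4624 = 19.5274.
Reliability = 19.5274 / 28.3185 = 0.690.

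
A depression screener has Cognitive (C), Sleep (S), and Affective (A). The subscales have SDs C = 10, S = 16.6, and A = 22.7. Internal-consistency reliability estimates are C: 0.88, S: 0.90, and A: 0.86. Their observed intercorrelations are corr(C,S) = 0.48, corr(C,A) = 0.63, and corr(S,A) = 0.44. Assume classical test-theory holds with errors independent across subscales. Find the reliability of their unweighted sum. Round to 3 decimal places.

0.933

Var(C+S+A) = 10² + 16.6² + 22.7² + 2·[10·16.6·0.48 + 10·22.7·0.63 + 16.6·22.7·0.44] = 890.85 + 776.982 = 1667.83.
Because errors are independent across components, Cov(Tᵢ,Tⱼ) = Cov(Xᵢ,Xⱼ); the off-diagonal part of the true-score variance is the same as above.
True-score variance = [10²·0.88 + 16.6²·0.90 + 22.7²·0.86] + 776.982 = 779.153 + 776.982 = 1556.14.
Reliability = 1556.14 / 1667.83 = 0.933.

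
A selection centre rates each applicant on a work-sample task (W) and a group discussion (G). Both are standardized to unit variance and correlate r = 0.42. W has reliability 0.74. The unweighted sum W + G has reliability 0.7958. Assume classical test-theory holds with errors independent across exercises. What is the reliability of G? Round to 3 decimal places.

Var(W+G) = 2 + 2·0.42 = 2.840.
True-score variance = ρ_W + ρ_G + 2·0.42, so 0.7958 = (0.74 + ρ_G + 0.84) / 2.840.
ρ_G = 0.7958·2.840 − 0.74 − 0.84 = 0.680.

0.680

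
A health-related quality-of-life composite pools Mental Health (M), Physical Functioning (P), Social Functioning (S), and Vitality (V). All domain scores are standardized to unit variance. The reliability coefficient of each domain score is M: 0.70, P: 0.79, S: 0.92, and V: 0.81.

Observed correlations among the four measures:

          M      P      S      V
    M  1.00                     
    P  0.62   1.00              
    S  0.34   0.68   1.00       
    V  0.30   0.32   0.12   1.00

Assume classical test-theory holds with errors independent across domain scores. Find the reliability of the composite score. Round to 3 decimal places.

Var(M+P+S+V) = 4 + 2·[0.62 + 0.34 + 0.30 + 0.68 + 0.32 + 0.12] = 4 + 4.76 = 8.76.
With uncorrelated errors the cross-covariances are all true-score covariance, so they carry over unchanged; only the diagonal terms shrink to ρᵢσᵢ².
True-score variance = [0.70 + 0.79 + 0.92 + 0.81] + 4.76 = 3.22 + 4.76 = 7.98.
Reliability = 7.98 / 8.76 = 0.911.

0.911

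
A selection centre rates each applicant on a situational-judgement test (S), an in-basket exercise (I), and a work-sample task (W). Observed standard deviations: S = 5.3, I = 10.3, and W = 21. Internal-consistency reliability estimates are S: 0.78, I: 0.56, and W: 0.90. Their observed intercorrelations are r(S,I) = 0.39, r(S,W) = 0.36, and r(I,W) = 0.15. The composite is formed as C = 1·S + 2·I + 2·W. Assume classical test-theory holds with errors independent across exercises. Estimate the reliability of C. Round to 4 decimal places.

Var(C) = 5.3² + 2²·10.3² + 2²·21² + 2·[2·5.3·10.3·0.39 + 2·5.3·21·0.36 + 4·10.3·21·0.15] = 2216.45 + 504.992 = 2721.44.
Because errors are independent across components, Cov(Tᵢ,Tⱼ) = Cov(Xᵢ,Xⱼ); the off-diagonal part of the true-score variance is the same as above.
True-score variance = [5.3²·0.78 + 2²·10.3²·0.56 + 2²·21²·0.90] + 504.992 = 1847.15 + 504.992 = 2352.14.
Reliability = 2352.14 / 2721.44 = 0.8643.

0.8643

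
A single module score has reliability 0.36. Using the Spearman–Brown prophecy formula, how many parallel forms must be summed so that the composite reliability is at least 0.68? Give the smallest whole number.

k ≥ ρ*(1−ρ₁)/(ρ₁(1−ρ*)) = 0.68·0.64 / (0.36·0.32) = 3.778.
Smallest integer k = 4.

4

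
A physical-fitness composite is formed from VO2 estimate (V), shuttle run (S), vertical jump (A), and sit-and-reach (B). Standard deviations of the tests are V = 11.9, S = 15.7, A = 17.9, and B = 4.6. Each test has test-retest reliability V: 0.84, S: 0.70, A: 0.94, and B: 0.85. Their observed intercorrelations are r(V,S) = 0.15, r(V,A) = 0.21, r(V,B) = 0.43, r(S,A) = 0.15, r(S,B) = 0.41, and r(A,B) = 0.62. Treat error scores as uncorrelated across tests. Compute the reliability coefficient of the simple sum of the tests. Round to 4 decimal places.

0.8981

Var(V+S+A+B) = 11.9² + 15.7² + 17.9² + 4.6² + 2·[11.9·15.7·0.15 + 11.9·17.9·0.21 + 11.9·4.6·0.43 + 15.7·17.9·0.15 + 15.7·4.6·0.41 + 17.9·4.6·0.62] = 729.67 + 438.221 = 1167.89.
Because errors are independent across components, Cov(Tᵢ,Tⱼ) = Cov(Xᵢ,Xⱼ); the off-diagonal part of the true-score variance is the same as above.
True-score variance = [11.9²·0.84 + 15.7²·0.70 + 17.9²·0.94 + 4.6²·0.85] + 438.221 = 610.667 + 438.221 = 1048.89.
Reliability = 1048.89 / 1167.89 = 0.8981.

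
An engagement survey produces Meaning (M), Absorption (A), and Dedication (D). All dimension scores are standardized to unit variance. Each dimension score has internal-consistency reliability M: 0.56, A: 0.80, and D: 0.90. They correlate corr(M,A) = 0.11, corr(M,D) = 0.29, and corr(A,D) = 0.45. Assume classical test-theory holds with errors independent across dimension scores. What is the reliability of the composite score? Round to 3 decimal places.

Var(M+A+D) = 3 + 2·[0.11 + 0.29 + 0.45] = 3 + 1.7 = 4.7.
Because errors are independent across components, Cov(Tᵢ,Tⱼ) = Cov(Xᵢ,Xⱼ); the off-diagonal part of the true-score variance is the same as above.
True-score variance = [0.56 + 0.80 + 0.90] + 1.7 = 2.26 + 1.7 = 3.96.
Reliability = 3.96 / 4.7 = 0.843.

0.843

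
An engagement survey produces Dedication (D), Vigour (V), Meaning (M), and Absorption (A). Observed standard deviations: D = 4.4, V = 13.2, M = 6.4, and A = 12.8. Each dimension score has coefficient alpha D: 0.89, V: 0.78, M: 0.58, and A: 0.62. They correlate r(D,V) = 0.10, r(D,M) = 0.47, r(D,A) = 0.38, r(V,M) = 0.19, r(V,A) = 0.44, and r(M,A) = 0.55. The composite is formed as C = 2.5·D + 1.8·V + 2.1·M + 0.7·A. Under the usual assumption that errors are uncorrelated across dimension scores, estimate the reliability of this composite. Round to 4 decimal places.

Var(C) = 2.5²·4.4² + 1.8²·13.2² + 2.1²·6.4² + 0.7²·12.8² + 2·[4.5·4.4·13.2·0.10 + 5.25·4.4·6.4·0.47 + 1.75·4.4·12.8·0.38 + 3.78·13.2·6.4·0.19 + 1.26·13.2·12.8·0.44 + 1.47·6.4·12.8·0.55] = 946.453 + 707.302 = 1653.75.
With uncorrelated errors the cross-covariances are all true-score covariance, so they carry over unchanged; only the diagonal terms shrink to ρᵢσᵢ².
True-score variance = [2.5²·4.4²·0.89 + 1.8²·13.2²·0.78 + 2.1²·6.4²·0.58 + 0.7²·12.8²·0.62] + 707.302 = 702.571 + 707.302 = 1409.87.
Reliability = 1409.87 / 1653.75 = 0.8525.

0.8525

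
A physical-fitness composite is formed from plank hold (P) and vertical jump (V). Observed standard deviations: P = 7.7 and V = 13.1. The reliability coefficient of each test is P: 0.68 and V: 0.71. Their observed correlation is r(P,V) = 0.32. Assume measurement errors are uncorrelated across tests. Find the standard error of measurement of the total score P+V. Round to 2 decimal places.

Var(total) = 230.9 + 64.5568 = 295.457.
True-score variance = 162.16 + 64.5568 = 226.717, so reliability = 0.7673.
Error variance = 295.457 − 226.717 = 68.7397; SEM = √68.7397 = 8.29.

8.29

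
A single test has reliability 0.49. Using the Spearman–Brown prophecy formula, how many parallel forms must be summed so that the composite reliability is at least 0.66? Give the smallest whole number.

k ≥ ρ*(1−ρ₁)/(ρ₁(1−ρ*)) = 0.66·0.51 / (0.49·0.34) = 2.020.
Smallest integer k = 3.

3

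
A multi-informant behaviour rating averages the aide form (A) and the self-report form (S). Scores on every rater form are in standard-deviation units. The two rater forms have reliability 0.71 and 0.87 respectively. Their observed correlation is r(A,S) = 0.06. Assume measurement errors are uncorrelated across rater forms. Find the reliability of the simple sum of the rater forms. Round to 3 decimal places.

Var(A+S) = 2 + 2·[0.06] = 2 + 0.12 = 2.12.
With uncorrelated errors the cross-covariances are all true-score covariance, so they carry over unchanged; only the diagonal terms shrink to ρᵢσᵢ².
True-score variance = [0.71 + 0.87] + 0.12 = 1.58 + 0.12 = 1.7.
Reliability = 1.7 / 2.12 = 0.802.

0.802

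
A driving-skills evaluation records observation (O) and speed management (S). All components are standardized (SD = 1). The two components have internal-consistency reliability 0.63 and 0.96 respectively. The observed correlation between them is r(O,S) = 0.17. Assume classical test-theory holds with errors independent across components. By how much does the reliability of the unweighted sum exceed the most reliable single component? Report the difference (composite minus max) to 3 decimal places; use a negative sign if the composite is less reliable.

-0.135

Var(sum) = 2 + 0.34 = 2.34; true-score variance = 1.59 + 0.34 = 1.93; composite reliability = 0.8248.
Max component reliability = 0.9600.
Difference = 0.8248 − 0.9600 = -0.135.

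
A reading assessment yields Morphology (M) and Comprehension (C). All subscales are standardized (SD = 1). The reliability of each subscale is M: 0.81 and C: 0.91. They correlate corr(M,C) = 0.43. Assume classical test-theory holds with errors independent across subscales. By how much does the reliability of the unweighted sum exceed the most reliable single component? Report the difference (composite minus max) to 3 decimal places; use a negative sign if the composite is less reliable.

Var(sum) = 2 + 0.86 = 2.86; true-score variance = 1.72 + 0.86 = 2.58; composite reliability = 0.9021.
Max component reliability = 0.9100.
Difference = 0.9021 − 0.9100 = -0.008.

-0.008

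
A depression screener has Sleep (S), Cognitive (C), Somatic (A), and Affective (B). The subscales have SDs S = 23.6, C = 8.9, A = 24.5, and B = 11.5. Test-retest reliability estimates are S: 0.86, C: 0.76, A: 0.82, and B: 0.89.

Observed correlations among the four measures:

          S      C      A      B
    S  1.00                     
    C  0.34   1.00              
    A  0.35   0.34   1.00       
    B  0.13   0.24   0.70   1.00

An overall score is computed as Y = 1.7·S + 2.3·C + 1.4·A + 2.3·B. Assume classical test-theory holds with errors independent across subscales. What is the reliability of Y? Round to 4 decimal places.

0.9203

Var(Y) = 1.7²·23.6² + 2.3²·8.9² + 1.4²·24.5² + 2.3²·11.5² + 2·[3.91·23.6·8.9·0.34 + 2.38·23.6·24.5·0.35 + 3.91·23.6·11.5·0.13 + 3.22·8.9·24.5·0.34 + 5.29·8.9·11.5·0.24 + 3.22·24.5·11.5·0.70] = 3904.73 + 3805.1 = 7709.83.
With uncorrelated errors the cross-covariances are all true-score covariance, so they carry over unchanged; only the diagonal terms shrink to ρᵢσᵢ².
True-score variance = [1.7²·23.6²·0.86 + 2.3²·8.9²·0.76 + 1.4²·24.5²·0.82 + 2.3²·11.5²·0.89] + 3805.1 = 3290.09 + 3805.1 = 7095.19.
Reliability = 7095.19 / 7709.83 = 0.9203.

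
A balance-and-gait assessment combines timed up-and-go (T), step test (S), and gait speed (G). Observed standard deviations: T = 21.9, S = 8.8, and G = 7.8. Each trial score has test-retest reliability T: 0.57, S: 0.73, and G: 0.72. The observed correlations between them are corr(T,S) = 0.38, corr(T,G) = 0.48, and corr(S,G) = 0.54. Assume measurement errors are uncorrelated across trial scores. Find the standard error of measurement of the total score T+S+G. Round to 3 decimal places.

Var(total) = 617.89 + 384.586 = 1002.48.
True-score variance = 373.714 + 384.586 = 758.299, so reliability = 0.7564.
Error variance = 1002.48 − 758.299 = 244.176; SEM = √244.176 = 15.626.

15.626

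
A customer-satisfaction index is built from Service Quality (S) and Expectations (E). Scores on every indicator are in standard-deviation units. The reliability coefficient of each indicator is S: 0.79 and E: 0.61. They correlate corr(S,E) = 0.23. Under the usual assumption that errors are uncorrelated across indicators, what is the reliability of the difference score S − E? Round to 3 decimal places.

Var(S−E) = 1 + 1 − 2·0.23 = 2 − 0.46 = 1.54.
Under uncorrelated errors the observed covariances equal the true-score covariances, so only the own-variance terms attenuate.
True-score variance = [0.79 + 0.61] − 0.46 = 1.4 − 0.46 = 0.94.
Reliability = 0.94 / 1.54 = 0.610.

0.610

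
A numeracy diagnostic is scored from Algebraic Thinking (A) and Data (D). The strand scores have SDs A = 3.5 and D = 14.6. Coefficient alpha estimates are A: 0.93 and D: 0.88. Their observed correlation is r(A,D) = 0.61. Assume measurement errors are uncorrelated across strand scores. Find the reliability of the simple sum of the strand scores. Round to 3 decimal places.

0.908

Var(A+D) = 3.5² + 14.6² + 2·[3.5·14.6·0.61] = 225.41 + 62.342 = 287.752.
Under uncorrelated errors the observed covariances equal the true-score covariances, so only the own-variance terms attenuate.
True-score variance = [3.5²·0.93 + 14.6²·0.88] + 62.342 = 198.973 + 62.342 = 261.315.
Reliability = 261.315 / 287.752 = 0.908.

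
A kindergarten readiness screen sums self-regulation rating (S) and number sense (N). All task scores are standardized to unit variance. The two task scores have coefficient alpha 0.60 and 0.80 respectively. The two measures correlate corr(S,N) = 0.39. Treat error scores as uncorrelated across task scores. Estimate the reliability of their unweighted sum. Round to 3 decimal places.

Var(S+N) = 2 + 2·[0.39] = 2 + 0.78 = 2.78.
Under uncorrelated errors the observed covariances equal the true-score covariances, so only the own-variance terms attenuate.
True-score variance = [0.60 + 0.80] + 0.78 = 1.4 + 0.78 = 2.18.
Reliability = 2.18 / 2.78 = 0.784.

0.784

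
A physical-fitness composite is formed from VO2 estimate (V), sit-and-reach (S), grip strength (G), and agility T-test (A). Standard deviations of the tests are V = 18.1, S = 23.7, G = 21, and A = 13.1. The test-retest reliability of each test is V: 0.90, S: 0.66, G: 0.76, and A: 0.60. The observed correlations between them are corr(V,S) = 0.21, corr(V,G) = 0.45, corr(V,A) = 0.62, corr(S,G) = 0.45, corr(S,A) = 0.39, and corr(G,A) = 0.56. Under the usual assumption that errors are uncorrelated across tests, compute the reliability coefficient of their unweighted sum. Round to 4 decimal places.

Var(V+S+G+A) = 18.1² + 23.7² + 21² + 13.1² + 2·[18.1·23.7·0.21 + 18.1·21·0.45 + 18.1·13.1·0.62 + 23.7·21·0.45 + 23.7·13.1·0.39 + 21·13.1·0.56] = 1501.91 + 1814.48 = 3316.39.
With uncorrelated errors the cross-covariances are all true-score covariance, so they carry over unchanged; only the diagonal terms shrink to ρᵢσᵢ².
True-score variance = [18.1²·0.90 + 23.7²·0.66 + 21²·0.76 + 13.1²·0.60] + 1814.48 = 1103.69 + 1814.48 = 2918.17.
Reliability = 2918.17 / 3316.39 = 0.8799.

0.8799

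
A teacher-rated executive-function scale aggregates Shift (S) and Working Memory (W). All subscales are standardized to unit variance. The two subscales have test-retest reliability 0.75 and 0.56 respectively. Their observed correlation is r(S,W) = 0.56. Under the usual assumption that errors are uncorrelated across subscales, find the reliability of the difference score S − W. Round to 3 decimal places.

Var(S−W) = 1 + 1 − 2·0.56 = 2 − 1.12 = 0.88.
Because errors are independent across components, Cov(Tᵢ,Tⱼ) = Cov(Xᵢ,Xⱼ); the off-diagonal part of the true-score variance is the same as above.
True-score variance = [0.75 + 0.56] − 1.12 = 1.31 − 1.12 = 0.19.
Reliability = 0.19 / 0.88 = 0.216.

0.216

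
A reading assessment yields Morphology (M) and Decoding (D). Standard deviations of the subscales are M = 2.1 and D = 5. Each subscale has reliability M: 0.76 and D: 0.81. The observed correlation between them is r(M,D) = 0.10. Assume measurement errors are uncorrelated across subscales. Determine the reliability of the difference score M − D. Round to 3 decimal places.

0.787

Var(M−D) = 2.1² + 5² − 2·2.1·5·0.10 = 29.41 − 2.1 = 27.31.
Under uncorrelated errors the observed covariances equal the true-score covariances, so only the own-variance terms attenuate.
True-score variance = [2.1²·0.76 + 5²·0.81] − 2.1 = 23.6016 − 2.1 = 21.5016.
Reliability = 21.5016 / 27.31 = 0.787.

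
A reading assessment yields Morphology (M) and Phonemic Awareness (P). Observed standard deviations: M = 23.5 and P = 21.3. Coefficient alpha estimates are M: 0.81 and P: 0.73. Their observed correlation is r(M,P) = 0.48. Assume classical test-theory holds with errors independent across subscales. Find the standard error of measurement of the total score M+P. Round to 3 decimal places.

15.081

Var(total) = 1005.94 + 480.528 = 1486.47.
True-score variance = 778.516 + 480.528 = 1259.04, so reliability = 0.8470.
Error variance = 1486.47 − 1259.04 = 227.424; SEM = √227.424 = 15.081.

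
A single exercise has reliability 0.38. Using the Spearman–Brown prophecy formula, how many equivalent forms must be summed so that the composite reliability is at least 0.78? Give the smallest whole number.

k ≥ ρ*(1−ρ₁)/(ρ₁(1−ρ*)) = 0.78·0.62 / (0.38·0.22) = 5.785.
Smallest integer k = 6.

6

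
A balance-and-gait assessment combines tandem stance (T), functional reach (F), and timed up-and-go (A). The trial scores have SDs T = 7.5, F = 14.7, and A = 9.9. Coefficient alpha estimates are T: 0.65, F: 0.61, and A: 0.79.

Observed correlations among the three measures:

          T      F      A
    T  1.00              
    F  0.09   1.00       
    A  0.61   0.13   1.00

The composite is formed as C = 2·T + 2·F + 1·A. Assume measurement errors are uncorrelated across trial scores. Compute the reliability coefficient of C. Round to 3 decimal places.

Var(C) = 2²·7.5² + 2²·14.7² + 9.9² + 2·[4·7.5·14.7·0.09 + 2·7.5·9.9·0.61 + 2·14.7·9.9·0.13] = 1187.37 + 336.226 = 1523.6.
With uncorrelated errors the cross-covariances are all true-score covariance, so they carry over unchanged; only the diagonal terms shrink to ρᵢσᵢ².
True-score variance = [2²·7.5²·0.65 + 2²·14.7²·0.61 + 9.9²·0.79] + 336.226 = 750.938 + 336.226 = 1087.16.
Reliability = 1087.16 / 1523.6 = 0.714.

0.714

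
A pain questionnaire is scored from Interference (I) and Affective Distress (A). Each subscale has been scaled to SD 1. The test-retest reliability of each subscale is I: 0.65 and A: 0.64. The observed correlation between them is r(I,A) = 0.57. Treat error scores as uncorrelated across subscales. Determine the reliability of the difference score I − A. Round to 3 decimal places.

0.174

Var(I−A) = 1 + 1 − 2·0.57 = 2 − 1.14 = 0.86.
With uncorrelated errors the cross-covariances are all true-score covariance, so they carry over unchanged; only the diagonal terms shrink to ρᵢσᵢ².
True-score variance = [0.65 + 0.64] − 1.14 = 1.29 − 1.14 = 0.15.
Reliability = 0.15 / 0.86 = 0.174.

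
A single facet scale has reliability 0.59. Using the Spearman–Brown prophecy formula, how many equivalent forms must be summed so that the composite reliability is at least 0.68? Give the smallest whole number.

2

k ≥ ρ*(1−ρ₁)/(ρ₁(1−ρ*)) = 0.68·0.41 / (0.59·0.32) = 1.477.
Smallest integer k = 2.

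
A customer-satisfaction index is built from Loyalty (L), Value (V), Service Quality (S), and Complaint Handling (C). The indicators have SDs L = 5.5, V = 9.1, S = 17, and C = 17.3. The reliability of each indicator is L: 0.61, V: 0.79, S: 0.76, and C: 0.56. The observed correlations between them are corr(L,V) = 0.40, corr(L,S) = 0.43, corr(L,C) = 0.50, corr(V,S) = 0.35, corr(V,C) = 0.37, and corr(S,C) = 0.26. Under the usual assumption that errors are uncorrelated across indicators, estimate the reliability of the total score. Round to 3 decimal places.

0.822

Var(L+V+S+C) = 5.5² + 9.1² + 17² + 17.3² + 2·[5.5·9.1·0.40 + 5.5·17·0.43 + 5.5·17.3·0.50 + 9.1·17·0.35 + 9.1·17.3·0.37 + 17·17.3·0.26] = 701.35 + 593.32 = 1294.67.
Under uncorrelated errors the observed covariances equal the true-score covariances, so only the own-variance terms attenuate.
True-score variance = [5.5²·0.61 + 9.1²·0.79 + 17²·0.76 + 17.3²·0.56] + 593.32 = 471.115 + 593.32 = 1064.43.
Reliability = 1064.43 / 1294.67 = 0.822.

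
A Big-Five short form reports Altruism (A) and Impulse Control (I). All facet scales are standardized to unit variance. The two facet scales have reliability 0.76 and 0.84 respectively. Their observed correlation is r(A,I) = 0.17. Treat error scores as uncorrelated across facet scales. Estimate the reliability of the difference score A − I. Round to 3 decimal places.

0.759

Var(A−I) = 1 + 1 − 2·0.17 = 2 − 0.34 = 1.66.
Because errors are independent across components, Cov(Tᵢ,Tⱼ) = Cov(Xᵢ,Xⱼ); the off-diagonal part of the true-score variance is the same as above.
True-score variance = [0.76 + 0.84] − 0.34 = 1.6 − 0.34 = 1.26.
Reliability = 1.26 / 1.66 = 0.759.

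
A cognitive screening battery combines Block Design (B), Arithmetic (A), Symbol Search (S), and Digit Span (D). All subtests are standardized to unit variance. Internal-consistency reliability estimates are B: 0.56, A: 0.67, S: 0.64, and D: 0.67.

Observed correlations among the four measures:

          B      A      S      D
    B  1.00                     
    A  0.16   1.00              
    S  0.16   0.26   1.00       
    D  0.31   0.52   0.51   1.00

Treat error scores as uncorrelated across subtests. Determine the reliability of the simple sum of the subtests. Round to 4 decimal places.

0.8138

Var(B+A+S+D) = 4 + 2·[0.16 + 0.16 + 0.31 + 0.26 + 0.52 + 0.51] = 4 + 3.84 = 7.84.
Under uncorrelated errors the observed covariances equal the true-score covariances, so only the own-variance terms attenuate.
True-score variance = [0.56 + 0.67 + 0.64 + 0.67] + 3.84 = 2.54 + 3.84 = 6.38.
Reliability = 6.38 / 7.84 = 0.8138.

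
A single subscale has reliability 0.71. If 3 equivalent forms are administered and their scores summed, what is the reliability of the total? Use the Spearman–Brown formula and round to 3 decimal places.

ρ_k = kρ / (1 + (k−1)ρ) = 3·0.71 / (1 + 2·0.71) = 2.130 / 2.420 = 0.880.

0.880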